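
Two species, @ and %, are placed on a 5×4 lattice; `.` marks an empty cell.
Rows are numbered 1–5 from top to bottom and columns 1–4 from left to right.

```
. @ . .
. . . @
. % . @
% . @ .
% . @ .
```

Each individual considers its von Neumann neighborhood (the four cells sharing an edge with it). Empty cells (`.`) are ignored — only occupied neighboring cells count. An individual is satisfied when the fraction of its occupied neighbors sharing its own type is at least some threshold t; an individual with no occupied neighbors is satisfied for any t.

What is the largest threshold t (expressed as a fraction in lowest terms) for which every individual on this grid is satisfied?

1/1

Row 1: (1,2)@ — no occupied neighbors
Row 2: (2,4)@ 1/1
Row 3: (3,2)% — no occupied neighbors · (3,4)@ 1/1
Row 4: (4,1)% 1/1 · (4,3)@ 1/1
Row 5: (5,1)% 1/1 · (5,3)@ 1/1
The smallest same-type fraction is 1/1 at (2,4), which reduces to 1/1. Any threshold above that leaves this individual unsatisfied.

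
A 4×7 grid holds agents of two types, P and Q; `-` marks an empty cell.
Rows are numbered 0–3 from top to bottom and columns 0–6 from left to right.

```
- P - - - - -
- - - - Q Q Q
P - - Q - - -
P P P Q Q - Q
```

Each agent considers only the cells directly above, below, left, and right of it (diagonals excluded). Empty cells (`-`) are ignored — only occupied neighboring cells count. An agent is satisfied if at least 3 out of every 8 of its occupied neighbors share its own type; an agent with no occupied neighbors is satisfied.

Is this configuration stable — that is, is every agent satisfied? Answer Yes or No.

Yes

(0,1)P 0/0 ok
(1,4)Q 1/1 ok
(1,5)Q 2/2 ok
(1,6)Q 1/1 ok
(2,0)P 1/1 ok
(2,3)Q 1/1 ok
(3,0)P 2/2 ok
(3,1)P 2/2 ok
(3,2)P 1/2 ok
(3,3)Q 2/3 ok
(3,4)Q 1/1 ok
(3,6)Q 0/0 ok
All meet the threshold, so the configuration is stable.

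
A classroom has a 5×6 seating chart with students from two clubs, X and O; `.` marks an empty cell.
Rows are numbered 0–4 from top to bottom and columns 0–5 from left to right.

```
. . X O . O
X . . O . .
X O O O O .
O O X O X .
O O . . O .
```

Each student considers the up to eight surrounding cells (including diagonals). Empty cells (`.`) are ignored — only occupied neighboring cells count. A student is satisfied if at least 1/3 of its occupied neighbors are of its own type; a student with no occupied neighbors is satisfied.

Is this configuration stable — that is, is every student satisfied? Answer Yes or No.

No

Row 0: (0,2)X 0/2 unhappy · (0,3)O 1/2 ok · (0,5)O 0/0 ok
Row 1: (1,0)X 1/2 ok · (1,3)O 4/5 ok
Row 2: (2,0)X 1/4 unhappy · (2,1)O 3/6 ok · (2,2)O 5/6 ok · (2,3)O 4/6 ok · (2,4)O 3/4 ok
Row 3: (3,0)O 4/5 ok · (3,1)O 5/7 ok · (3,2)X 0/6 unhappy · (3,3)O 4/6 ok · (3,4)X 0/4 unhappy
Row 4: (4,0)O 3/3 ok · (4,1)O 3/4 ok · (4,4)O 1/2 ok
For instance (0,2) has only 0/2 same-type neighbors, below 1/3.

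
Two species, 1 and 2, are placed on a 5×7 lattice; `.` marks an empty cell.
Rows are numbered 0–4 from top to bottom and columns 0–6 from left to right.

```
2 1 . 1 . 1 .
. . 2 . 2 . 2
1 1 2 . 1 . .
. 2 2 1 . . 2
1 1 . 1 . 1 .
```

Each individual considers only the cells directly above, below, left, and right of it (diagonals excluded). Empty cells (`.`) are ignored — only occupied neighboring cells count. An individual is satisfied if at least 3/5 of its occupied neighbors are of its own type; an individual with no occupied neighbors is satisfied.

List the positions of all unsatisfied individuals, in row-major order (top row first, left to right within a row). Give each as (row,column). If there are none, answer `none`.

Row 0: (0,0)2 0/1 unhappy · (0,1)1 0/1 unhappy · (0,3)1 0/0 ok · (0,5)1 0/0 ok
Row 1: (1,2)2 1/1 ok · (1,4)2 0/1 unhappy · (1,6)2 0/0 ok
Row 2: (2,0)1 1/1 ok · (2,1)1 1/3 unhappy · (2,2)2 2/3 ok · (2,4)1 0/1 unhappy
Row 3: (3,1)2 1/3 unhappy · (3,2)2 2/3 ok · (3,3)1 1/2 unhappy · (3,6)2 0/0 ok
Row 4: (4,0)1 1/1 ok · (4,1)1 1/2 unhappy · (4,3)1 1/1 ok · (4,5)1 0/0 ok

(0,0), (0,1), (1,4), (2,1), (2,4), (3,1), (3,3), (4,1)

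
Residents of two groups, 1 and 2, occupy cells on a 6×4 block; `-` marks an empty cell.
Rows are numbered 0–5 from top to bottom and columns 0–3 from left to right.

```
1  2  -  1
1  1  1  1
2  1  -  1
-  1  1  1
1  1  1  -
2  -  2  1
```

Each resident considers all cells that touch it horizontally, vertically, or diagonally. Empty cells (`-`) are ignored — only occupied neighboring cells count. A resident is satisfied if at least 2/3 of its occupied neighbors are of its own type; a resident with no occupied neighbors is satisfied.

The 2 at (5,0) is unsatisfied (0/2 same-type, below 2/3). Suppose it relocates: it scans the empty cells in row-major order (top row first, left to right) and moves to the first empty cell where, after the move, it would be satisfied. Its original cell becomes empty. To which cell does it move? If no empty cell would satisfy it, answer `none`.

none

Vacating (5,0). Empty cells in order:
  (0,2): 1/5 same-type → still unsatisfied.
  (2,2): 0/8 same-type → still unsatisfied.
  (3,0): 1/5 same-type → still unsatisfied.
  (4,3): 1/5 same-type → still unsatisfied.
  (5,1): 1/4 same-type → still unsatisfied.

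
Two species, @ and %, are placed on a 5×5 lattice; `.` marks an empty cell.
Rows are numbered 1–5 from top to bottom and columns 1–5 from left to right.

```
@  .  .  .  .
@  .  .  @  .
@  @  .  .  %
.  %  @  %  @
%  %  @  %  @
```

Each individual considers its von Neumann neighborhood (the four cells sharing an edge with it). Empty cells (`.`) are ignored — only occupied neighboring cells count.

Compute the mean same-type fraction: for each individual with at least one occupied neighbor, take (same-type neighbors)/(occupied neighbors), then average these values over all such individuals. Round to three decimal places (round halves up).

0.548

(1,1)@ 1/1
(2,1)@ 2/2
(2,4)@ — no occupied neighbors
(3,1)@ 2/2
(3,2)@ 1/2
(3,5)% 0/1
(4,2)% 1/3
(4,3)@ 1/3
(4,4)% 1/3
(4,5)@ 1/3
(5,1)% 1/1
(5,2)% 2/3
(5,3)@ 1/3
(5,4)% 1/3
(5,5)@ 1/2
Sum over 14 individuals: 1/1 + 2/2 + 2/2 + 1/2 + 0/1 + 1/3 + 1/3 + 1/3 + 1/3 + 1/1 + 2/3 + 1/3 + 1/3 + 1/2 = 23/3; mean = 23/3 ÷ 14 = 23/42 = 0.547619… → 0.548.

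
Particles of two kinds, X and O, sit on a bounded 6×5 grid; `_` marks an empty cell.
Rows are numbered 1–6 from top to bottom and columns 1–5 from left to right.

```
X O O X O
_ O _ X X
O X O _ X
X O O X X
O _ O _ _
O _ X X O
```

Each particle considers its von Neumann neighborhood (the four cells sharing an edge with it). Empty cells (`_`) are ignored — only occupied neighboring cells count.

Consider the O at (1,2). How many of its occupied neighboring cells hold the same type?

Occupied neighbors of (1,2): (2,2)=O, (1,1)=X, (1,3)=O.
Same type (O): 2 of 3.

2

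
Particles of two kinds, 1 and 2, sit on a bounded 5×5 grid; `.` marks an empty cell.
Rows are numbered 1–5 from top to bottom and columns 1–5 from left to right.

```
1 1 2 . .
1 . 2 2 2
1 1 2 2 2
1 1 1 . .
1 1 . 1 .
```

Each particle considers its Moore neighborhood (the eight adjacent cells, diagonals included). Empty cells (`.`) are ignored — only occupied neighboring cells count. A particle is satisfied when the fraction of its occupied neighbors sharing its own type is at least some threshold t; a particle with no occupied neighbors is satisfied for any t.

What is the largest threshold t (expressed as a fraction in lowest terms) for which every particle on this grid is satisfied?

Row 1: (1,1)1 2/2 · (1,2)1 2/4 · (1,3)2 2/3
Row 2: (2,1)1 4/4 · (2,3)2 4/6 · (2,4)2 6/6 · (2,5)2 3/3
Row 3: (3,1)1 4/4 · (3,2)1 5/7 · (3,3)2 3/6 · (3,4)2 5/6 · (3,5)2 3/3
Row 4: (4,1)1 5/5 · (4,2)1 6/7 · (4,3)1 4/6
Row 5: (5,1)1 3/3 · (5,2)1 4/4 · (5,4)1 1/1
The smallest same-type fraction is 2/4 at (1,2), which reduces to 1/2. Any threshold above that leaves this particle unsatisfied.

1/2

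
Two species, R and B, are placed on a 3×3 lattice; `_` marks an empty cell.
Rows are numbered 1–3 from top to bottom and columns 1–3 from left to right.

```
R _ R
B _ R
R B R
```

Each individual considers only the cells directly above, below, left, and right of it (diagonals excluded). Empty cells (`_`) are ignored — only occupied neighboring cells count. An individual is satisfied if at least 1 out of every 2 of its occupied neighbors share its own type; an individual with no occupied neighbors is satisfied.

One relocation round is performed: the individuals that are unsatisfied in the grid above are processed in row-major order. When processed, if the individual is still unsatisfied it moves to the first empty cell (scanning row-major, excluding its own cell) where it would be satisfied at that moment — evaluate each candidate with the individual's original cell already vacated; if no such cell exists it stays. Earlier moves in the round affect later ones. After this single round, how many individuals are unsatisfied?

0

Initially unsatisfied (in order): (1,1), (2,1), (3,1), (3,2).
  (1,1) → (1,2).
  (2,1): no empty cell satisfies it; stays.
  (3,1) → (1,1).
  (3,2) → (3,1).
Resulting grid:
R R R
B _ R
B _ R
All satisfied now.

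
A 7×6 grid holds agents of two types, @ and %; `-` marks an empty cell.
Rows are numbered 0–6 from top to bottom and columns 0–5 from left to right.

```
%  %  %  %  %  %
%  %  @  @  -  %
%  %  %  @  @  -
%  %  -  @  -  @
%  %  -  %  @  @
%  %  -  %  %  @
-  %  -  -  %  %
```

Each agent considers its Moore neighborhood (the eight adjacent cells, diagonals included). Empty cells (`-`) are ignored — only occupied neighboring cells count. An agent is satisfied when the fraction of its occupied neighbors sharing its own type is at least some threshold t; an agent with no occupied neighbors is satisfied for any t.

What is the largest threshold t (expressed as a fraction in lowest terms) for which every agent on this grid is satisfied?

(0,0)% 3/3
(0,1)% 4/5
(0,2)% 3/5
(0,3)% 2/4
(0,4)% 3/4
(0,5)% 2/2
(1,0)% 5/5
(1,1)% 7/8
(1,2)@ 2/8
(1,3)@ 3/7
(1,5)% 2/3
(2,0)% 5/5
(2,1)% 6/7
(2,2)% 3/7
(2,3)@ 4/5
(2,4)@ 4/5
(3,0)% 5/5
(3,1)% 6/6
(3,3)@ 3/5
(3,5)@ 3/3
(4,0)% 5/5
(4,1)% 5/5
(4,3)% 2/4
(4,4)@ 4/7
(4,5)@ 3/4
(5,0)% 4/4
(5,1)% 4/4
(5,3)% 3/4
(5,4)% 4/7
(5,5)@ 2/5
(6,1)% 2/2
(6,4)% 3/4
(6,5)% 2/3
The smallest same-type fraction is 2/8 at (1,2), which reduces to 1/4. Any threshold above that leaves this agent unsatisfied.

1/4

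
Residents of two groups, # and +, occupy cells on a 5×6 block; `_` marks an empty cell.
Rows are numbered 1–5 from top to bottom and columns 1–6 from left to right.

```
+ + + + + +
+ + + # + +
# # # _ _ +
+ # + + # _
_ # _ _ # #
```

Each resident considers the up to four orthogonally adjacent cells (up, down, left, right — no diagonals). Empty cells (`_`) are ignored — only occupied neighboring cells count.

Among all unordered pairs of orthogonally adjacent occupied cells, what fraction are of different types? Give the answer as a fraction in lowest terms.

Scan each occupied cell's neighbors to the right and below so each pair is counted once.
From row 1: 1 unlike of 11 pairs (running 1/11).
From row 2: 5 unlike of 9 pairs (running 6/20).
From row 3: 2 unlike of 5 pairs (running 8/25).
From row 4: 3 unlike of 6 pairs (running 11/31).
From row 5: 0 unlike of 1 pairs (running 11/32).
Total adjacent occupied pairs: 32; unlike-type pairs: 11.
11/32 is already in lowest terms.

11/32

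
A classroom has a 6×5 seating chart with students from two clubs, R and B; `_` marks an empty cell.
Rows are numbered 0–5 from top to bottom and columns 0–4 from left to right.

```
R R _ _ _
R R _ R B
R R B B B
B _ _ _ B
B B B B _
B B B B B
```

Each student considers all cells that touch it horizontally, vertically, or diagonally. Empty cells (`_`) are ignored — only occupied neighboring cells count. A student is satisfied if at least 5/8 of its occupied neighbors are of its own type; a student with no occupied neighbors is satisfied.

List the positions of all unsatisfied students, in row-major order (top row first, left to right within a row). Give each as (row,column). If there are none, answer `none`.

Row 0: (0,0)R 3/3 satisfied · (0,1)R 3/3 satisfied
Row 1: (1,0)R 5/5 satisfied · (1,1)R 5/6 satisfied · (1,3)R 0/4 not · (1,4)B 2/3 satisfied
Row 2: (2,0)R 3/4 satisfied · (2,1)R 3/5 not · (2,2)B 1/4 not · (2,3)B 4/5 satisfied · (2,4)B 3/4 satisfied
Row 3: (3,0)B 2/4 not · (3,4)B 3/3 satisfied
Row 4: (4,0)B 4/4 satisfied · (4,1)B 6/6 satisfied · (4,2)B 5/5 satisfied · (4,3)B 5/5 satisfied
Row 5: (5,0)B 3/3 satisfied · (5,1)B 5/5 satisfied · (5,2)B 5/5 satisfied · (5,3)B 4/4 satisfied · (5,4)B 2/2 satisfied

(1,3), (2,1), (2,2), (3,0)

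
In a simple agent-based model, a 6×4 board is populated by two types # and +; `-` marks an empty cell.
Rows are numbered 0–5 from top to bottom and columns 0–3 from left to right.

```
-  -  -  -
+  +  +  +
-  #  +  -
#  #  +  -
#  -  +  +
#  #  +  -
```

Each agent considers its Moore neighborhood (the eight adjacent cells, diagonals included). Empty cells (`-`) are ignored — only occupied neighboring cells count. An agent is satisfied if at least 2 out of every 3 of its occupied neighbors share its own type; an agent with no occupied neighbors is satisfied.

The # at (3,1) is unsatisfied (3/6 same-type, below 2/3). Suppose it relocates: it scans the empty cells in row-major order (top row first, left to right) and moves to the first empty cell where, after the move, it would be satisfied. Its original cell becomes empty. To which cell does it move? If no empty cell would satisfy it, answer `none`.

Vacating (3,1). Empty cells in order:
  (0,0): 0/2 same-type → still unsatisfied.
  (0,1): 0/3 same-type → still unsatisfied.
  (0,2): 0/3 same-type → still unsatisfied.
  (0,3): 0/2 same-type → still unsatisfied.
  (2,0): 2/4 same-type → still unsatisfied.
  (2,3): 0/4 same-type → still unsatisfied.
  (3,3): 0/4 same-type → still unsatisfied.
  (4,1): 4/7 same-type → still unsatisfied.
  (5,3): 0/3 same-type → still unsatisfied.

none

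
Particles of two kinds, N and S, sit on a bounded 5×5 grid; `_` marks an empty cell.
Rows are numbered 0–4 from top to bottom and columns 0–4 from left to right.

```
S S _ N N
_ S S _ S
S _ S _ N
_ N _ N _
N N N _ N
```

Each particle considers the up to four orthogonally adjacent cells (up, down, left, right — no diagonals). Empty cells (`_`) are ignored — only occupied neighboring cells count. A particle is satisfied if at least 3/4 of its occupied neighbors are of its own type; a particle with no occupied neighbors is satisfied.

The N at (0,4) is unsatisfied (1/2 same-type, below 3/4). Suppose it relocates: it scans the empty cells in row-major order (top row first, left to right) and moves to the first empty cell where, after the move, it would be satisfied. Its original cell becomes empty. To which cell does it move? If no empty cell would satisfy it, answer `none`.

(3,2)

Vacating (0,4). Empty cells in order:
  (0,2): 1/3 same-type → still unsatisfied.
  (1,0): 0/3 same-type → still unsatisfied.
  (1,3): 1/3 same-type → still unsatisfied.
  (2,1): 1/4 same-type → still unsatisfied.
  (2,3): 2/3 same-type → still unsatisfied.
  (3,0): 2/3 same-type → still unsatisfied.
  (3,2): 3/4 same-type → satisfied — stop here.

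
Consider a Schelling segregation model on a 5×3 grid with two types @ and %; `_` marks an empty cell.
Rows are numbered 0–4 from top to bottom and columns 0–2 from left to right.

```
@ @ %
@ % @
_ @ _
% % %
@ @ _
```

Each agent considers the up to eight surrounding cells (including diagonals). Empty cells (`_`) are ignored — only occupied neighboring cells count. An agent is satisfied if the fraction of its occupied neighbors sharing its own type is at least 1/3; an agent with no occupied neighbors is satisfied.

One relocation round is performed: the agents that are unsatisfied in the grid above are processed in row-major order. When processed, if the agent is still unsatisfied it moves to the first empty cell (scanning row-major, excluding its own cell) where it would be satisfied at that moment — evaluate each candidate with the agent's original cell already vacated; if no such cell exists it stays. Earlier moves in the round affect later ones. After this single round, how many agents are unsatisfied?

2

Initially unsatisfied (in order): (1,1), (3,0), (4,1).
  (1,1) → (2,0).
  (3,0): now satisfied by earlier moves; stays.
  (4,1) → (1,1).
Resulting grid:
@ @ %
@ @ @
% @ _
% % %
@ _ _
Unsatisfied now: (0,2), (4,0).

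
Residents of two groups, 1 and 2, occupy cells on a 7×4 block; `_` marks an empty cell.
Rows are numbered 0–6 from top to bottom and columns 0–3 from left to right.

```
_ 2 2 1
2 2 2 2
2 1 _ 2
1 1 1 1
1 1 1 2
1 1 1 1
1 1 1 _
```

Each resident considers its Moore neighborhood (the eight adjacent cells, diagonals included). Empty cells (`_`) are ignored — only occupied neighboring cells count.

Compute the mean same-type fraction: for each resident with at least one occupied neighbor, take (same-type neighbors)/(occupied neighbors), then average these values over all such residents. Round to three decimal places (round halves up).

0.741

(0,1)2 4/4
(0,2)2 4/5
(0,3)1 0/3
(1,0)2 3/4
(1,1)2 5/6
(1,2)2 5/7
(1,3)2 3/4
(2,0)2 2/5
(2,1)1 3/7
(2,3)2 2/4
(3,0)1 4/5
(3,1)1 6/7
(3,2)1 5/7
(3,3)1 2/4
(4,0)1 5/5
(4,1)1 8/8
(4,2)1 7/8
(4,3)2 0/5
(5,0)1 5/5
(5,1)1 8/8
(5,2)1 6/7
(5,3)1 3/4
(6,0)1 3/3
(6,1)1 5/5
(6,2)1 4/4
Sum over 25 residents: 4/4 + 4/5 + 0/3 + 3/4 + 5/6 + 5/7 + 3/4 + 2/5 + 3/7 + 2/4 + 4/5 + 6/7 + 5/7 + 2/4 + 5/5 + 8/8 + 7/8 + 0/5 + 5/5 + 8/8 + 6/7 + 3/4 + 3/3 + 5/5 + 4/4 = 3113/168; mean = 3113/168 ÷ 25 = 3113/4200 = 0.741190… → 0.741.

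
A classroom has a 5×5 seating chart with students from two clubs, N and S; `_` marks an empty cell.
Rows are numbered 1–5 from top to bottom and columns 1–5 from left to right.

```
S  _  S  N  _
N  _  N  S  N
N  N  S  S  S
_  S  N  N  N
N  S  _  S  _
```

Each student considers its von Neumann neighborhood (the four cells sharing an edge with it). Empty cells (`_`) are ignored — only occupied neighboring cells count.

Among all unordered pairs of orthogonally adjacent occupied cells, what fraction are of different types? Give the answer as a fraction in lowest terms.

2/3

Scan each occupied cell's neighbors to the right and below so each pair is counted once.
Row 1: S(1,1)–N(2,1)≠ S(1,3)–N(1,4)≠ S(1,3)–N(2,3)≠ N(1,4)–S(2,4)≠  → 4/4 unlike.
Row 2: N(2,1)–N(3,1)= N(2,3)–S(2,4)≠ N(2,3)–S(3,3)≠ S(2,4)–N(2,5)≠ S(2,4)–S(3,4)= N(2,5)–S(3,5)≠  → 4/6 unlike.
Row 3: N(3,1)–N(3,2)= N(3,2)–S(3,3)≠ N(3,2)–S(4,2)≠ S(3,3)–S(3,4)= S(3,3)–N(4,3)≠ S(3,4)–S(3,5)= S(3,4)–N(4,4)≠ S(3,5)–N(4,5)≠  → 5/8 unlike.
Row 4: S(4,2)–N(4,3)≠ S(4,2)–S(5,2)= N(4,3)–N(4,4)= N(4,4)–N(4,5)= N(4,4)–S(5,4)≠  → 2/5 unlike.
Row 5: N(5,1)–S(5,2)≠  → 1/1 unlike.
Total adjacent occupied pairs: 24; unlike-type pairs: 16.
16/24 reduces to 2/3.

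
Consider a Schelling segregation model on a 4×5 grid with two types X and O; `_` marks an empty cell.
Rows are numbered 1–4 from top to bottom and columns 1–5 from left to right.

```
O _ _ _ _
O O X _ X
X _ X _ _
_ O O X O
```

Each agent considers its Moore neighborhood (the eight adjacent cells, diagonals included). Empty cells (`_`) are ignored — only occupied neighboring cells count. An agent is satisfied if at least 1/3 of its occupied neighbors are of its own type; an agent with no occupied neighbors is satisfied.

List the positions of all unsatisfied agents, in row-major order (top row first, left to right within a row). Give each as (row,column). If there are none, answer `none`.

(3,1), (4,5)

Row 1: (1,1)O 2/2 ✓
Row 2: (2,1)O 2/3 ✓ · (2,2)O 2/5 ✓ · (2,3)X 1/2 ✓ · (2,5)X 0/0 ✓
Row 3: (3,1)X 0/3 ✗ · (3,3)X 2/5 ✓
Row 4: (4,2)O 1/3 ✓ · (4,3)O 1/3 ✓ · (4,4)X 1/3 ✓ · (4,5)O 0/1 ✗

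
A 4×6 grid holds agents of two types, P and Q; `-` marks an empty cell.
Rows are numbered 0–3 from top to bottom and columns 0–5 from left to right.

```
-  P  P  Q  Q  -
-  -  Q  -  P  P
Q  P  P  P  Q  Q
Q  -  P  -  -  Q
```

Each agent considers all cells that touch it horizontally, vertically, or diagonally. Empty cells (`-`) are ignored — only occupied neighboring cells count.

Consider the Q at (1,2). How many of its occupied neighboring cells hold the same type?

Occupied neighbors of (1,2): (0,1)=P, (0,2)=P, (0,3)=Q, (2,1)=P, (2,2)=P, (2,3)=P.
Same type (Q): 1 of 6.

1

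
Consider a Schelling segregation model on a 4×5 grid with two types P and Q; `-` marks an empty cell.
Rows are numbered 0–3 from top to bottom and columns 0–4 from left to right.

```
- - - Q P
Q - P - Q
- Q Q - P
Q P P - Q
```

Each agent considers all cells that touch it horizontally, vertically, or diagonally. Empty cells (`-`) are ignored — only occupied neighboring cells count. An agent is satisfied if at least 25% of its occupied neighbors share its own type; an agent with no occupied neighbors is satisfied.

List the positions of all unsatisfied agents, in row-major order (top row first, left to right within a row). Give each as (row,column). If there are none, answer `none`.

(0,3)Q 1/3 satisfied
(0,4)P 0/2 not
(1,0)Q 1/1 satisfied
(1,2)P 0/3 not
(1,4)Q 1/3 satisfied
(2,1)Q 3/6 satisfied
(2,2)Q 1/4 satisfied
(2,4)P 0/2 not
(3,0)Q 1/2 satisfied
(3,1)P 1/4 satisfied
(3,2)P 1/3 satisfied
(3,4)Q 0/1 not

(0,4), (1,2), (2,4), (3,4)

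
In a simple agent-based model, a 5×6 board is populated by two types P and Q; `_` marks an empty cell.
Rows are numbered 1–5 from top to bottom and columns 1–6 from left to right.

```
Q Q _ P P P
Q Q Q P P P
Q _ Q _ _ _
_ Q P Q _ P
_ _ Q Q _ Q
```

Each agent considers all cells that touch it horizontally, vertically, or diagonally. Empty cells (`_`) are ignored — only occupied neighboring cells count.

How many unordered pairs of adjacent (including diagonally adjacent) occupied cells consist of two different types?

9

Scan each occupied cell's neighbors to the right and below (and the two forward diagonals) so each pair is counted once.
From row 1: 1 unlike of 16 pairs (running 1/16).
From row 2: 2 unlike of 10 pairs (running 3/26).
From row 3: 1 unlike of 4 pairs (running 4/30).
From row 4: 5 unlike of 8 pairs (running 9/38).
From row 5: 0 unlike of 1 pairs (running 9/39).
Total adjacent occupied pairs: 39; unlike-type pairs: 9.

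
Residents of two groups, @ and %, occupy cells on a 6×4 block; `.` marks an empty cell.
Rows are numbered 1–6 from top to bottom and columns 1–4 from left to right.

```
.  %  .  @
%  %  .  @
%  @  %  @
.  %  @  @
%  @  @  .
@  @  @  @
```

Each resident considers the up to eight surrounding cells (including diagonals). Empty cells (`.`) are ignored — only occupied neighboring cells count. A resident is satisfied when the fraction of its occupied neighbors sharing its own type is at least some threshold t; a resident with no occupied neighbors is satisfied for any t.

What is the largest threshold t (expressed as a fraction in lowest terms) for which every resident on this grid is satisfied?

1/6

(1,2)% 2/2
(1,4)@ 1/1
(2,1)% 3/4
(2,2)% 4/5
(2,4)@ 2/3
(3,1)% 3/4
(3,2)@ 1/6
(3,3)% 2/7
(3,4)@ 3/4
(4,2)% 3/7
(4,3)@ 5/7
(4,4)@ 3/4
(5,1)% 1/4
(5,2)@ 5/7
(5,3)@ 6/7
(6,1)@ 2/3
(6,2)@ 4/5
(6,3)@ 4/4
(6,4)@ 2/2
The smallest same-type fraction is 1/6 at (3,2), which reduces to 1/6. Any threshold above that leaves this resident unsatisfied.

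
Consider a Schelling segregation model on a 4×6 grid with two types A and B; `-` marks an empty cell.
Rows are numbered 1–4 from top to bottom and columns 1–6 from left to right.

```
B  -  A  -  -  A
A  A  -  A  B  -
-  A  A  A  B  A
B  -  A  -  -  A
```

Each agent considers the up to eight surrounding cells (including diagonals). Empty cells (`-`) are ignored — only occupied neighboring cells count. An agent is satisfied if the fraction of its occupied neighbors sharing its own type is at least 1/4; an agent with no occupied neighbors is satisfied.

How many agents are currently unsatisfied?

(1,1)B 0/2 not
(1,3)A 2/2 satisfied
(1,6)A 0/1 not
(2,1)A 2/3 satisfied
(2,2)A 4/5 satisfied
(2,4)A 3/5 satisfied
(2,5)B 1/5 not
(3,2)A 4/5 satisfied
(3,3)A 5/5 satisfied
(3,4)A 3/5 satisfied
(3,5)B 1/5 not
(3,6)A 1/3 satisfied
(4,1)B 0/1 not
(4,3)A 3/3 satisfied
(4,6)A 1/2 satisfied
Unsatisfied: (1,1), (1,6), (2,5), (3,5), (4,1) — 5 in total.

5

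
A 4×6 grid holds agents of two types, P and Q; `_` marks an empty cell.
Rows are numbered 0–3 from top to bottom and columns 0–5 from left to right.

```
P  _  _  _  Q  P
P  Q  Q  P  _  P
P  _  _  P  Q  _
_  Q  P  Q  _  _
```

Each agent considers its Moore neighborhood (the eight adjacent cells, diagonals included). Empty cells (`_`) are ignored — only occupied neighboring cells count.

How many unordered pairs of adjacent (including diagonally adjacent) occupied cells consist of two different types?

Scan each occupied cell's neighbors to the right and below (and the two forward diagonals) so each pair is counted once.
Row 0: P(0,0)–P(1,0)= P(0,0)–Q(1,1)≠ Q(0,4)–P(0,5)≠ Q(0,4)–P(1,5)≠ Q(0,4)–P(1,3)≠ P(0,5)–P(1,5)=  → 4/6 unlike.
Row 1: P(1,0)–Q(1,1)≠ P(1,0)–P(2,0)= Q(1,1)–Q(1,2)= Q(1,1)–P(2,0)≠ Q(1,2)–P(1,3)≠ Q(1,2)–P(2,3)≠ P(1,3)–P(2,3)= P(1,3)–Q(2,4)≠ P(1,5)–Q(2,4)≠  → 6/9 unlike.
Row 2: P(2,0)–Q(3,1)≠ P(2,3)–Q(2,4)≠ P(2,3)–Q(3,3)≠ P(2,3)–P(3,2)= Q(2,4)–Q(3,3)=  → 3/5 unlike.
Row 3: Q(3,1)–P(3,2)≠ P(3,2)–Q(3,3)≠  → 2/2 unlike.
Total adjacent occupied pairs: 22; unlike-type pairs: 15.

15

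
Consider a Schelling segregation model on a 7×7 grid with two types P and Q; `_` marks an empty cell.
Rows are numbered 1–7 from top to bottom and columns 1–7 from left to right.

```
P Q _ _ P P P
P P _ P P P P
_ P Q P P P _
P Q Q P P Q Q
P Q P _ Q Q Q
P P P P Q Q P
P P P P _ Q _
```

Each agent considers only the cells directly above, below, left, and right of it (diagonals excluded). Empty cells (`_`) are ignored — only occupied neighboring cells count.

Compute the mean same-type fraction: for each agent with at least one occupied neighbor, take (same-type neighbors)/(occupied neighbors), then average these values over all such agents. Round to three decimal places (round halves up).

0.728

Row 1: (1,1)P 1/2 · (1,2)Q 0/2 · (1,5)P 2/2 · (1,6)P 3/3 · (1,7)P 2/2
Row 2: (2,1)P 2/2 · (2,2)P 2/3 · (2,4)P 2/2 · (2,5)P 4/4 · (2,6)P 4/4 · (2,7)P 2/2
Row 3: (3,2)P 1/3 · (3,3)Q 1/3 · (3,4)P 3/4 · (3,5)P 4/4 · (3,6)P 2/3
Row 4: (4,1)P 1/2 · (4,2)Q 2/4 · (4,3)Q 2/4 · (4,4)P 2/3 · (4,5)P 2/4 · (4,6)Q 2/4 · (4,7)Q 2/2
Row 5: (5,1)P 2/3 · (5,2)Q 1/4 · (5,3)P 1/3 · (5,5)Q 2/3 · (5,6)Q 4/4 · (5,7)Q 2/3
Row 6: (6,1)P 3/3 · (6,2)P 3/4 · (6,3)P 4/4 · (6,4)P 2/3 · (6,5)Q 2/3 · (6,6)Q 3/4 · (6,7)P 0/2
Row 7: (7,1)P 2/2 · (7,2)P 3/3 · (7,3)P 3/3 · (7,4)P 2/2 · (7,6)Q 1/1
Sum over 41 agents: 1/2 + 0/2 + 2/2 + 3/3 + 2/2 + 2/2 + 2/3 + 2/2 + 4/4 + 4/4 + 2/2 + 1/3 + 1/3 + 3/4 + 4/4 + 2/3 + 1/2 + 2/4 + 2/4 + 2/3 + 2/4 + 2/4 + 2/2 + 2/3 + 1/4 + 1/3 + 2/3 + 4/4 + 2/3 + 3/3 + 3/4 + 4/4 + 2/3 + 2/3 + 3/4 + 0/2 + 2/2 + 3/3 + 3/3 + 2/2 + 1/1 = 179/6; mean = 179/6 ÷ 41 = 179/246 = 0.727642… → 0.728.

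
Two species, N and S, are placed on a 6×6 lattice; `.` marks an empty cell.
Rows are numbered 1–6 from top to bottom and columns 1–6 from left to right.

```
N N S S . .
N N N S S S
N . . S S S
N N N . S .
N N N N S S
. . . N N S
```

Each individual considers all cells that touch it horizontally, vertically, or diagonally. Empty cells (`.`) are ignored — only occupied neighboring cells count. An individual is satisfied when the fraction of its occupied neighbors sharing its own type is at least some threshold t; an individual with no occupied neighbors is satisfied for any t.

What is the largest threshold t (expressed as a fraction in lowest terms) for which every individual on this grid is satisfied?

(1,1)N 3/3
(1,2)N 4/5
(1,3)S 2/5
(1,4)S 3/4
(2,1)N 4/4
(2,2)N 5/6
(2,3)N 2/6
(2,4)S 5/6
(2,5)S 6/6
(2,6)S 3/3
(3,1)N 4/4
(3,4)S 4/6
(3,5)S 6/6
(3,6)S 4/4
(4,1)N 4/4
(4,2)N 6/6
(4,3)N 4/5
(4,5)S 5/6
(5,1)N 3/3
(5,2)N 5/5
(5,3)N 5/5
(5,4)N 4/6
(5,5)S 3/6
(5,6)S 3/4
(6,4)N 3/4
(6,5)N 2/5
(6,6)S 2/3
The smallest same-type fraction is 2/6 at (2,3), which reduces to 1/3. Any threshold above that leaves this individual unsatisfied.

1/3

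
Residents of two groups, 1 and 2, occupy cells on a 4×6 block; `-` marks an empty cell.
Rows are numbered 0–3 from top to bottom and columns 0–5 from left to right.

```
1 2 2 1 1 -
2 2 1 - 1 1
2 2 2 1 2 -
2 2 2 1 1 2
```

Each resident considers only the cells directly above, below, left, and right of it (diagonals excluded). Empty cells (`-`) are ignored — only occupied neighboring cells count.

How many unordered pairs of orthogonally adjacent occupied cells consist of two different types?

12

Scan each occupied cell's neighbors to the right and below so each pair is counted once.
From row 0: 4 unlike of 8 pairs (running 4/8).
From row 1: 3 unlike of 7 pairs (running 7/15).
From row 2: 3 unlike of 9 pairs (running 10/24).
From row 3: 2 unlike of 5 pairs (running 12/29).
Total adjacent occupied pairs: 29; unlike-type pairs: 12.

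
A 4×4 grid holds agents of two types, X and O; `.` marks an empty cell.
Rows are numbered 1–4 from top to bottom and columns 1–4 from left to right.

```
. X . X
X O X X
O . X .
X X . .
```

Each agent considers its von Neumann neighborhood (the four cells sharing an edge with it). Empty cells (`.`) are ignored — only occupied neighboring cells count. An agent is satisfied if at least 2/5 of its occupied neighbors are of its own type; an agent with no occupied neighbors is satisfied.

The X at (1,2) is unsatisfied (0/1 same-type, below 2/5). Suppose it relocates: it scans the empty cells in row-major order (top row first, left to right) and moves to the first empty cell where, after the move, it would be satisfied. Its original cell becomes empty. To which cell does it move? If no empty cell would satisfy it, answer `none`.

Vacating (1,2). Empty cells in order:
  (1,1): 1/1 same-type → satisfied — stop here.

(1,1)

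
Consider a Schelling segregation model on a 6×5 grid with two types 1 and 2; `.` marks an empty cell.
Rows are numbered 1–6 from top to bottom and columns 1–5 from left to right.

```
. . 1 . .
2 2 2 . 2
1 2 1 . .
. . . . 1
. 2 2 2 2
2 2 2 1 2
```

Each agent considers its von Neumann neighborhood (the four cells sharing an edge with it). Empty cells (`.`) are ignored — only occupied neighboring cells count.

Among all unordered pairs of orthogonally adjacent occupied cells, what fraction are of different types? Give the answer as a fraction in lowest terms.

9/20

Scan each occupied cell's neighbors to the right and below so each pair is counted once.
From row 1: 1 unlike of 1 pairs (running 1/1).
From row 2: 2 unlike of 5 pairs (running 3/6).
From row 3: 2 unlike of 2 pairs (running 5/8).
From row 4: 1 unlike of 1 pairs (running 6/9).
From row 5: 1 unlike of 7 pairs (running 7/16).
From row 6: 2 unlike of 4 pairs (running 9/20).
Total adjacent occupied pairs: 20; unlike-type pairs: 9.
9/20 is already in lowest terms.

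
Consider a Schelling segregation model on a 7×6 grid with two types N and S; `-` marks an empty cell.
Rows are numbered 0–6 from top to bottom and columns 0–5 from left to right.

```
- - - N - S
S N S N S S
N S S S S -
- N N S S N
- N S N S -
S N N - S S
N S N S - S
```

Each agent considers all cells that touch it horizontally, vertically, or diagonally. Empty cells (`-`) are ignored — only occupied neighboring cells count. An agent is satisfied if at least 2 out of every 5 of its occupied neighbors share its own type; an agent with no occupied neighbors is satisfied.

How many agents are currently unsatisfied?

12

(0,3)N 1/3 unhappy
(0,5)S 2/2 ok
(1,0)S 1/3 unhappy
(1,1)N 1/5 unhappy
(1,2)S 3/6 ok
(1,3)N 1/6 unhappy
(1,4)S 4/6 ok
(1,5)S 3/3 ok
(2,0)N 2/4 ok
(2,1)S 3/7 ok
(2,2)S 4/8 ok
(2,3)S 6/8 ok
(2,4)S 5/7 ok
(3,1)N 3/6 ok
(3,2)N 3/8 unhappy
(3,3)S 6/8 ok
(3,4)S 4/6 ok
(3,5)N 0/3 unhappy
(4,1)N 4/6 ok
(4,2)S 1/7 unhappy
(4,3)N 2/7 unhappy
(4,4)S 4/6 ok
(5,0)S 1/4 unhappy
(5,1)N 4/7 ok
(5,2)N 4/7 ok
(5,4)S 4/5 ok
(5,5)S 3/3 ok
(6,0)N 1/3 unhappy
(6,1)S 1/5 unhappy
(6,2)N 2/4 ok
(6,3)S 1/3 unhappy
(6,5)S 2/2 ok
Unsatisfied: (0,3), (1,0), (1,1), (1,3), (3,2), (3,5), (4,2), (4,3), (5,0), (6,0), (6,1), (6,3) — 12 in total.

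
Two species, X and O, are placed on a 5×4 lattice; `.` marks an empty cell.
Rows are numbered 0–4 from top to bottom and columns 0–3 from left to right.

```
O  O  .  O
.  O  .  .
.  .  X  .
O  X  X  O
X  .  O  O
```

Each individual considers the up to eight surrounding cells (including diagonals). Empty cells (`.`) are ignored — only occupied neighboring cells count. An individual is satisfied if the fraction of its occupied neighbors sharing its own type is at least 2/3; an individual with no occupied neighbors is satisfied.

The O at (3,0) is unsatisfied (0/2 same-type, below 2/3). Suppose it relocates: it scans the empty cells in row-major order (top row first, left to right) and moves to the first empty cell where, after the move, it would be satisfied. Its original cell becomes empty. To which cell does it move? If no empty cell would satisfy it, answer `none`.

Vacating (3,0). Empty cells in order:
  (0,2): 3/3 same-type → satisfied — stop here.

(0,2)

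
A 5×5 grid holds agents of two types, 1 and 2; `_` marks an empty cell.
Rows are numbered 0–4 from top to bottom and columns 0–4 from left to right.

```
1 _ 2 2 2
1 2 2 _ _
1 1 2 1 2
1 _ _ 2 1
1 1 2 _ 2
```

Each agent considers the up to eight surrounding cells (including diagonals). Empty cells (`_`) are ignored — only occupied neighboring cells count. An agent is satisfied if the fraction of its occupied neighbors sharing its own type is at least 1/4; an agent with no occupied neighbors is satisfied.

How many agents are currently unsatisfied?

(0,0)1 1/2 ✓
(0,2)2 3/3 ✓
(0,3)2 3/3 ✓
(0,4)2 1/1 ✓
(1,0)1 3/4 ✓
(1,1)2 3/7 ✓
(1,2)2 4/6 ✓
(2,0)1 3/4 ✓
(2,1)1 3/6 ✓
(2,2)2 3/5 ✓
(2,3)1 1/5 ✗
(2,4)2 1/3 ✓
(3,0)1 4/4 ✓
(3,3)2 4/6 ✓
(3,4)1 1/4 ✓
(4,0)1 2/2 ✓
(4,1)1 2/3 ✓
(4,2)2 1/2 ✓
(4,4)2 1/2 ✓
Unsatisfied: (2,3) — 1 in total.

1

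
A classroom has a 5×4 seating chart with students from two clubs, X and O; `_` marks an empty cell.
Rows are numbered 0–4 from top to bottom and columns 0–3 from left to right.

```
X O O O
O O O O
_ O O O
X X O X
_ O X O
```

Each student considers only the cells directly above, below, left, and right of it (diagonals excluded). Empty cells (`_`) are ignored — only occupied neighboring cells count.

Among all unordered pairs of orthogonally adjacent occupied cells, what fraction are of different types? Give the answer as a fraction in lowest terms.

11/26

Scan each occupied cell's neighbors to the right and below so each pair is counted once.
Row 0: X(0,0)–O(0,1)≠ X(0,0)–O(1,0)≠ O(0,1)–O(0,2)= O(0,1)–O(1,1)= O(0,2)–O(0,3)= O(0,2)–O(1,2)= O(0,3)–O(1,3)=  → 2/7 unlike.
Row 1: O(1,0)–O(1,1)= O(1,1)–O(1,2)= O(1,1)–O(2,1)= O(1,2)–O(1,3)= O(1,2)–O(2,2)= O(1,3)–O(2,3)=  → 0/6 unlike.
Row 2: O(2,1)–O(2,2)= O(2,1)–X(3,1)≠ O(2,2)–O(2,3)= O(2,2)–O(3,2)= O(2,3)–X(3,3)≠  → 2/5 unlike.
Row 3: X(3,0)–X(3,1)= X(3,1)–O(3,2)≠ X(3,1)–O(4,1)≠ O(3,2)–X(3,3)≠ O(3,2)–X(4,2)≠ X(3,3)–O(4,3)≠  → 5/6 unlike.
Row 4: O(4,1)–X(4,2)≠ X(4,2)–O(4,3)≠  → 2/2 unlike.
Total adjacent occupied pairs: 26; unlike-type pairs: 11.
11/26 is already in lowest terms.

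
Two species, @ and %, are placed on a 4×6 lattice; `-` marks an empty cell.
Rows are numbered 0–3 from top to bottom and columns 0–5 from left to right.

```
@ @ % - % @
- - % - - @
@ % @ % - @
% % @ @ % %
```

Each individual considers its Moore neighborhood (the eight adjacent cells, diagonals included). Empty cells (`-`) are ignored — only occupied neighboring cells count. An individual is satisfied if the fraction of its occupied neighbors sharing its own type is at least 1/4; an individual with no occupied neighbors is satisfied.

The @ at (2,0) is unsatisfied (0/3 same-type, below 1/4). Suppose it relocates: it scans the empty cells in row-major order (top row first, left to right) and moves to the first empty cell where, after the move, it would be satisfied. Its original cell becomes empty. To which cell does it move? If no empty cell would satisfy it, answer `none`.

Vacating (2,0). Empty cells in order:
  (0,3): 0/3 same-type → still unsatisfied.
  (1,0): 2/3 same-type → satisfied — stop here.

(1,0)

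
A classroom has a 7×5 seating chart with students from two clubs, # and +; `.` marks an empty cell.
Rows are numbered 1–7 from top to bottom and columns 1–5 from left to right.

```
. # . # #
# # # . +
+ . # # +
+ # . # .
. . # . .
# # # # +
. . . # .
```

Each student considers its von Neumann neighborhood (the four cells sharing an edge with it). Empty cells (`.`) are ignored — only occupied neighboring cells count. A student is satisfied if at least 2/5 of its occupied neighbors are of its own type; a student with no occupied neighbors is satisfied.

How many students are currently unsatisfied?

(1,2)# 1/1 satisfied
(1,4)# 1/1 satisfied
(1,5)# 1/2 satisfied
(2,1)# 1/2 satisfied
(2,2)# 3/3 satisfied
(2,3)# 2/2 satisfied
(2,5)+ 1/2 satisfied
(3,1)+ 1/2 satisfied
(3,3)# 2/2 satisfied
(3,4)# 2/3 satisfied
(3,5)+ 1/2 satisfied
(4,1)+ 1/2 satisfied
(4,2)# 0/1 not
(4,4)# 1/1 satisfied
(5,3)# 1/1 satisfied
(6,1)# 1/1 satisfied
(6,2)# 2/2 satisfied
(6,3)# 3/3 satisfied
(6,4)# 2/3 satisfied
(6,5)+ 0/1 not
(7,4)# 1/1 satisfied
Unsatisfied: (4,2), (6,5) — 2 in total.

2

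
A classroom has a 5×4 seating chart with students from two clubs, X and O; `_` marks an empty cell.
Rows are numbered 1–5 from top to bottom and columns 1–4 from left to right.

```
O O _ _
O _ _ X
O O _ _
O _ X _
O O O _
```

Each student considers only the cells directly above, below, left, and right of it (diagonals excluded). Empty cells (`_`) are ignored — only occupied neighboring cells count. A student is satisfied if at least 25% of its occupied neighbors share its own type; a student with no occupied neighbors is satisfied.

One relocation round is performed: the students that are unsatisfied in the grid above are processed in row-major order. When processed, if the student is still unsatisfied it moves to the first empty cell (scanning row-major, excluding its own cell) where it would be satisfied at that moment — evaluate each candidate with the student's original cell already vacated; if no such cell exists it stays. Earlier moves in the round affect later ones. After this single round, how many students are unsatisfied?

0

Initially unsatisfied (in order): (4,3).
  (4,3) → (1,4).
Resulting grid:
O O _ X
O _ _ X
O O _ _
O _ _ _
O O O _
All satisfied now.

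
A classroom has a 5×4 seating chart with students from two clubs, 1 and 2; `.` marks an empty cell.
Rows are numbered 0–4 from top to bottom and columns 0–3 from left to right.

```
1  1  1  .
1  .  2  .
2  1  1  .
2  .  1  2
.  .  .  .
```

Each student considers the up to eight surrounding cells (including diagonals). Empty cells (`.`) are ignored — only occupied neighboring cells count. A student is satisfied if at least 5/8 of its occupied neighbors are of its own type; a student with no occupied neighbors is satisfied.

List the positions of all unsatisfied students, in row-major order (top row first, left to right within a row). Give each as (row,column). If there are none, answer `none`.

(0,2), (1,2), (2,0), (2,1), (2,2), (3,0), (3,3)

(0,0)1 2/2 satisfied
(0,1)1 3/4 satisfied
(0,2)1 1/2 not
(1,0)1 3/4 satisfied
(1,2)2 0/4 not
(2,0)2 1/3 not
(2,1)1 3/6 not
(2,2)1 2/4 not
(3,0)2 1/2 not
(3,2)1 2/3 satisfied
(3,3)2 0/2 not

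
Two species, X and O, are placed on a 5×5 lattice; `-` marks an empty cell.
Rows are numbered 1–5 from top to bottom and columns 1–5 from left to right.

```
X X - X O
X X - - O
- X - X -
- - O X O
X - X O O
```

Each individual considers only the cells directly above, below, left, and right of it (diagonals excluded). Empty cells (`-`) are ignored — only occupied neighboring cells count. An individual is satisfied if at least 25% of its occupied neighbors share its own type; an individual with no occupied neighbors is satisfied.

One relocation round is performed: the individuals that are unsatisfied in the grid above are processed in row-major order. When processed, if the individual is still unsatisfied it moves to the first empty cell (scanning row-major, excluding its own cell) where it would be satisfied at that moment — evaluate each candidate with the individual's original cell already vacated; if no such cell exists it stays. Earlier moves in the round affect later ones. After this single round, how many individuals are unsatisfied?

Initially unsatisfied (in order): (1,4), (4,3), (5,3).
  (1,4) → (1,3).
  (4,3) → (1,4).
  (5,3) → (2,3).
Resulting grid:
X X X O O
X X X - O
- X - X -
- - - X O
X - - O O
All satisfied now.

0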